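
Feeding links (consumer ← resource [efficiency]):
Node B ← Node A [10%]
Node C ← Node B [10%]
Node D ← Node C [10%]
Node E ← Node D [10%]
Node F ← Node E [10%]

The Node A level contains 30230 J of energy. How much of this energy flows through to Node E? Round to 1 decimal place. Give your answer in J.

3.0 J

Node B: 30230 × 0.1 = 3023 J
Node C: 3023 × 0.1 = 302.3 J
Node D: 302.3 × 0.1 = 30.23 J
Node E: 30.23 × 0.1 = 3.023 J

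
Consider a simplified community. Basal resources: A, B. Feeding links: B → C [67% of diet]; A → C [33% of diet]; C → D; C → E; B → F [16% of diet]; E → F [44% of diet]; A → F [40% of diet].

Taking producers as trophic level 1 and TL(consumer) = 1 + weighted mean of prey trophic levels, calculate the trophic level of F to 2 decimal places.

2.88

C: 1 + (0.67×1 + 0.33×1) = 2
D: 1 + 2 = 3
E: 1 + 2 = 3
F: 1 + (0.16×1 + 0.44×3 + 0.4×1) = 2.88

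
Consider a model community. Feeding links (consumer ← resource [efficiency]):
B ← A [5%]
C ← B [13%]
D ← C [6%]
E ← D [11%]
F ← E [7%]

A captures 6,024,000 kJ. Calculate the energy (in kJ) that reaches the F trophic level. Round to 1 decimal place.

B: 6024000 × 0.05 = 301200 kJ
C: 301200 × 0.13 = 39156 kJ
D: 39156 × 0.06 = 2349.36 kJ
E: 2349.36 × 0.11 = 258.4296 kJ
F: 258.4296 × 0.07 = 18.090072 kJ

18.1 kJ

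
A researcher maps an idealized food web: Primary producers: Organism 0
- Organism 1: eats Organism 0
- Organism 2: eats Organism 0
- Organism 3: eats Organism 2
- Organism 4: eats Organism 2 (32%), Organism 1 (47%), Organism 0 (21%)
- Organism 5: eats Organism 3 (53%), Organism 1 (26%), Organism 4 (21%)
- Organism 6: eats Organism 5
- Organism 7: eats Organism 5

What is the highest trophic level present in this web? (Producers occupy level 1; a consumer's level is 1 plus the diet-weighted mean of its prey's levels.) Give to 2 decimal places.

Organism 1: 1 + 1 = 2
Organism 2: 1 + 1 = 2
Organism 3: 1 + 2 = 3
Organism 4: 1 + (0.32×2 + 0.47×2 + 0.21×1) = 2.79
Organism 5: 1 + (0.53×3 + 0.26×2 + 0.21×2.79) = 3.6959
Organism 6: 1 + 3.6959 = 4.6959
Organism 7: 1 + 3.6959 = 4.6959

4.70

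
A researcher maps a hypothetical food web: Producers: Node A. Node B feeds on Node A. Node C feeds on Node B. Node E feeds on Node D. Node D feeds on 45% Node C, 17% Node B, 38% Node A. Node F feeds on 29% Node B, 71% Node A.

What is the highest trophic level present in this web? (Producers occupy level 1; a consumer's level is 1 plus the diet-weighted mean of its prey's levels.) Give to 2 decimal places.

4.07

Node B: 1 + 1 = 2
Node C: 1 + 2 = 3
Node D: 1 + (0.45×3 + 0.17×2 + 0.38×1) = 3.07
Node E: 1 + 3.07 = 4.07
Node F: 1 + (0.29×2 + 0.71×1) = 2.29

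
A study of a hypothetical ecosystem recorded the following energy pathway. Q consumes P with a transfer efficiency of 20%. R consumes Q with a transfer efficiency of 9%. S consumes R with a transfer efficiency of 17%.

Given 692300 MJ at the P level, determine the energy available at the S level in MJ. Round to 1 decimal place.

Q: 692300 × 0.2 = 138460 MJ
R: 138460 × 0.09 = 12461.4 MJ
S: 12461.4 × 0.17 = 2118.438 MJ

2118.4 MJ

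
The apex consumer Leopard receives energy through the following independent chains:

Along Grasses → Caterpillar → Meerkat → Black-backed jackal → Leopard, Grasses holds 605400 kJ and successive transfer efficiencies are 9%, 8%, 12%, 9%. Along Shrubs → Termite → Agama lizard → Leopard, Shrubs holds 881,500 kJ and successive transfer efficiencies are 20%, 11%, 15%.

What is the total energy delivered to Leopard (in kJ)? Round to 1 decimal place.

Via Grasses: 605400 × 0.09 × 0.08 × 0.12 × 0.09 = 47.075904 kJ
Via Shrubs: 881500 × 0.2 × 0.11 × 0.15 = 2908.95 kJ
Total at Leopard: 47.075904 + 2908.95 = 2956.025904 kJ

2956.0 kJ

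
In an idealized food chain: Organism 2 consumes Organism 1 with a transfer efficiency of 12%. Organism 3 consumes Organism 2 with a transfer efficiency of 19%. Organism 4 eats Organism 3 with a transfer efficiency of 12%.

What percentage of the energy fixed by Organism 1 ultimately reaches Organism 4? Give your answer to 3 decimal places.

Product of link efficiencies: 0.12 × 0.19 × 0.12 = 0.002736
As a percentage: 0.002736 × 100 = 0.274%

0.274%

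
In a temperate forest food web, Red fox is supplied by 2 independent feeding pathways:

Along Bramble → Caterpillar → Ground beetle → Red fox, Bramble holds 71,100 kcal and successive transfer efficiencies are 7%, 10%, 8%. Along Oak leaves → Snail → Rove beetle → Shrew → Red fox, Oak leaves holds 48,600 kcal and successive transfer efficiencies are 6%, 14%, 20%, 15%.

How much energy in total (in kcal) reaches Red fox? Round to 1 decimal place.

Via Bramble: 71100 × 0.07 × 0.1 × 0.08 = 39.816 kcal
Via Oak leaves: 48600 × 0.06 × 0.14 × 0.2 × 0.15 = 12.2472 kcal
Total at Red fox: 39.816 + 12.2472 = 52.0632 kcal

52.1 kcal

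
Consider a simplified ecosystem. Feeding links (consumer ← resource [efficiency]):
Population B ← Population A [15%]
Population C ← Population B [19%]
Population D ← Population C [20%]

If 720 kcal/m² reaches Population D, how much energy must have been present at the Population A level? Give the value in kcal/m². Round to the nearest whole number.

126316 kcal/m²

Cumulative transfer efficiency: 0.15 × 0.19 × 0.2 = 0.0057
Population A energy = 720 / 0.0057 = 126316 kcal/m²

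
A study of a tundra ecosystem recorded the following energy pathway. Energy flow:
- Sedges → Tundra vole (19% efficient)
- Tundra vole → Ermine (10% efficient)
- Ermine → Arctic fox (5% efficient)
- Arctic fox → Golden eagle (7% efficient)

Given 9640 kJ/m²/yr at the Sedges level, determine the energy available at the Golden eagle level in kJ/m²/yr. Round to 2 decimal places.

0.64 kJ/m²/yr

Tundra vole: 9640 × 0.19 = 1831.6 kJ/m²/yr
Ermine: 1831.6 × 0.1 = 183.16 kJ/m²/yr
Arctic fox: 183.16 × 0.05 = 9.158 kJ/m²/yr
Golden eagle: 9.158 × 0.07 = 0.64106 kJ/m²/yr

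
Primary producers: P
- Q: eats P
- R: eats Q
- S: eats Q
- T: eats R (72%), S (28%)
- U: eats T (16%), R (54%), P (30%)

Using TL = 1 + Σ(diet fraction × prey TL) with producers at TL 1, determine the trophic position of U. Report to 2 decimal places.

3.56

Q: 1 + 1 = 2
R: 1 + 2 = 3
S: 1 + 2 = 3
T: 1 + (0.72×3 + 0.28×3) = 4
U: 1 + (0.16×4 + 0.54×3 + 0.3×1) = 3.56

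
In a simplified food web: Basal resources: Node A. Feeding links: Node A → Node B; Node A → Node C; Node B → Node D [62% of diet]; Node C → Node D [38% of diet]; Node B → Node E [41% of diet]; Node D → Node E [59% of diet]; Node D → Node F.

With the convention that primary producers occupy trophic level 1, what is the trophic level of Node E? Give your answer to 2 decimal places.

Node B: 1 + 1 = 2
Node C: 1 + 1 = 2
Node D: 1 + (0.62×2 + 0.38×2) = 3
Node E: 1 + (0.41×2 + 0.59×3) = 3.59
Node F: 1 + 3 = 4

3.59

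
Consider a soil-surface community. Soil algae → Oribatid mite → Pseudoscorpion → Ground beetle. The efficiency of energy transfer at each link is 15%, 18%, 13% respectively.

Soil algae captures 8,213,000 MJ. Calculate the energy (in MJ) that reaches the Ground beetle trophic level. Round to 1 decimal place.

Oribatid mite: 8213000 × 0.15 = 1231950 MJ
Pseudoscorpion: 1231950 × 0.18 = 221751 MJ
Ground beetle: 221751 × 0.13 = 28827.63 MJ

28827.6 MJ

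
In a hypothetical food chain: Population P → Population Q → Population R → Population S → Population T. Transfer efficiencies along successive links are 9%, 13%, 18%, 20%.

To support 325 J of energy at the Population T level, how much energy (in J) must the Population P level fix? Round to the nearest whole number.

Cumulative transfer efficiency: 0.09 × 0.13 × 0.18 × 0.2 = 0.0004212
Population P energy = 325 / 0.0004212 = 771605 J

771605 J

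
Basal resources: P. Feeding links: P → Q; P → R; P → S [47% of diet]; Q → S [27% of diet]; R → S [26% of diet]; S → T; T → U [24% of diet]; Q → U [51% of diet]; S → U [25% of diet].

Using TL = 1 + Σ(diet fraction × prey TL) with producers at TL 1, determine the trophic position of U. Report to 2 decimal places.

Q: 1 + 1 = 2
R: 1 + 1 = 2
S: 1 + (0.47×1 + 0.27×2 + 0.26×2) = 2.53
T: 1 + 2.53 = 3.53
U: 1 + (0.24×3.53 + 0.51×2 + 0.25×2.53) = 3.4997

3.50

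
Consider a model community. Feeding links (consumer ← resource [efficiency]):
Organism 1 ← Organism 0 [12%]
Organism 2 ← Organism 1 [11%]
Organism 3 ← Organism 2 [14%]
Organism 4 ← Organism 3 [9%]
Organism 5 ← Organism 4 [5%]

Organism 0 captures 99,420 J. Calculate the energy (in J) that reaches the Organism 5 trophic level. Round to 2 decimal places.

Organism 1: 99420 × 0.12 = 11930.4 J
Organism 2: 11930.4 × 0.11 = 1312.344 J
Organism 3: 1312.344 × 0.14 = 183.72816 J
Organism 4: 183.72816 × 0.09 = 16.5355344 J
Organism 5: 16.5355344 × 0.05 = 0.82677672 J

0.83 J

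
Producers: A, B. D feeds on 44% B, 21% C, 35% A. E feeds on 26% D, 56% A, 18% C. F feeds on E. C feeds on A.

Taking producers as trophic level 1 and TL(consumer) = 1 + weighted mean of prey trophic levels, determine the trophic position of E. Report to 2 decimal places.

C: 1 + 1 = 2
D: 1 + (0.44×1 + 0.21×2 + 0.35×1) = 2.21
E: 1 + (0.26×2.21 + 0.56×1 + 0.18×2) = 2.4946
F: 1 + 2.4946 = 3.4946

2.49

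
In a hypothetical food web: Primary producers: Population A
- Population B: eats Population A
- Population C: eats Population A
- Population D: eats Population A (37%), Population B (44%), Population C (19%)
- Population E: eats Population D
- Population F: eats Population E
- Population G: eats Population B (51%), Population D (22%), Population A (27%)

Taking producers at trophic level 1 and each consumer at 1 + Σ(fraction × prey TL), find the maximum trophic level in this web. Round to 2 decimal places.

4.63

Population B: 1 + 1 = 2
Population C: 1 + 1 = 2
Population D: 1 + (0.37×1 + 0.44×2 + 0.19×2) = 2.63
Population E: 1 + 2.63 = 3.63
Population F: 1 + 3.63 = 4.63
Population G: 1 + (0.51×2 + 0.22×2.63 + 0.27×1) = 2.8686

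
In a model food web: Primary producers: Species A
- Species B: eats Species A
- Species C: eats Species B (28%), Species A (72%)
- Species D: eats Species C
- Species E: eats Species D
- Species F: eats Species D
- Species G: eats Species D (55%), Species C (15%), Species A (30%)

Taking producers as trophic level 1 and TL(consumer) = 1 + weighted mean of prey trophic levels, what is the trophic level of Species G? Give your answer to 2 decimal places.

3.45

Species B: 1 + 1 = 2
Species C: 1 + (0.28×2 + 0.72×1) = 2.28
Species D: 1 + 2.28 = 3.28
Species E: 1 + 3.28 = 4.28
Species F: 1 + 3.28 = 4.28
Species G: 1 + (0.55×3.28 + 0.15×2.28 + 0.3×1) = 3.446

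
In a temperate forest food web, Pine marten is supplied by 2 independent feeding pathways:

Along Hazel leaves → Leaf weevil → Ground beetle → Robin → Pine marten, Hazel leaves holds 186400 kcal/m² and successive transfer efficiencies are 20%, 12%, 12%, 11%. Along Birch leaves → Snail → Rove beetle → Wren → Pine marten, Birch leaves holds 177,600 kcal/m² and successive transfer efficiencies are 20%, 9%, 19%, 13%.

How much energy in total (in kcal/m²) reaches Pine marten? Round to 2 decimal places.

Via Hazel leaves: 186400 × 0.2 × 0.12 × 0.12 × 0.11 = 59.05152 kcal/m²
Via Birch leaves: 177600 × 0.2 × 0.09 × 0.19 × 0.13 = 78.96096 kcal/m²
Total at Pine marten: 59.05152 + 78.96096 = 138.01248 kcal/m²

138.01 kcal/m²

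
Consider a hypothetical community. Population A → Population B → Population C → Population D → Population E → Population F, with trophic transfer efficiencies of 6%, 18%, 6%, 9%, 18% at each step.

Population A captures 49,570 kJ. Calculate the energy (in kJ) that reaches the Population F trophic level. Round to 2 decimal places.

0.52 kJ

Population B: 49570 × 0.06 = 2974.2 kJ
Population C: 2974.2 × 0.18 = 535.356 kJ
Population D: 535.356 × 0.06 = 32.12136 kJ
Population E: 32.12136 × 0.09 = 2.8909224 kJ
Population F: 2.8909224 × 0.18 = 0.520366032 kJ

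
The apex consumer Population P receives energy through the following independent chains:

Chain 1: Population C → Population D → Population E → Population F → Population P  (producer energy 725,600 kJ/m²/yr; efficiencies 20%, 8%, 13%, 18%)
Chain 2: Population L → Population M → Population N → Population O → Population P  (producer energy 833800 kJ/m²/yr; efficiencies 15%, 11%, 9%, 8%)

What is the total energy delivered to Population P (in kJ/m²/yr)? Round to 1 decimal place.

370.7 kJ/m²/yr

Chain 1: 725600 × 0.2 × 0.08 × 0.13 × 0.18 = 271.66464 kJ/m²/yr
Chain 2: 833800 × 0.15 × 0.11 × 0.09 × 0.08 = 99.05544 kJ/m²/yr
Total at Population P: 271.66464 + 99.05544 = 370.72008 kJ/m²/yr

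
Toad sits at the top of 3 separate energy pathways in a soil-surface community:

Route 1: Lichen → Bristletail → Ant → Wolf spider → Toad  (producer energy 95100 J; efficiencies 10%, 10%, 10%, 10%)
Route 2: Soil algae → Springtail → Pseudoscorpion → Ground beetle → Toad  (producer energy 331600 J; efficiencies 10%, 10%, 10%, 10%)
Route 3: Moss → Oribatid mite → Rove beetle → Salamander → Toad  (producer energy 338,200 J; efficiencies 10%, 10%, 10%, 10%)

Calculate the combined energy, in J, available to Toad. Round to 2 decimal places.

Route 1: 95100 × 0.1 × 0.1 × 0.1 × 0.1 = 9.51 J
Route 2: 331600 × 0.1 × 0.1 × 0.1 × 0.1 = 33.16 J
Route 3: 338200 × 0.1 × 0.1 × 0.1 × 0.1 = 33.82 J
Total at Toad: 9.51 + 33.16 + 33.82 = 76.49 J

76.49 J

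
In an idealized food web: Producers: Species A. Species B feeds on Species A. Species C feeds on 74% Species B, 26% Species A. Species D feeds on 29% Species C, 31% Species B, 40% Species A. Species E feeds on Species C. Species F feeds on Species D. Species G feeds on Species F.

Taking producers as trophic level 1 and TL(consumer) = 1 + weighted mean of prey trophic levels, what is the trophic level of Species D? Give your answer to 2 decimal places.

Species B: 1 + 1 = 2
Species C: 1 + (0.74×2 + 0.26×1) = 2.74
Species D: 1 + (0.29×2.74 + 0.31×2 + 0.4×1) = 2.8146
Species E: 1 + 2.74 = 3.74
Species F: 1 + 2.8146 = 3.8146
Species G: 1 + 3.8146 = 4.8146

2.81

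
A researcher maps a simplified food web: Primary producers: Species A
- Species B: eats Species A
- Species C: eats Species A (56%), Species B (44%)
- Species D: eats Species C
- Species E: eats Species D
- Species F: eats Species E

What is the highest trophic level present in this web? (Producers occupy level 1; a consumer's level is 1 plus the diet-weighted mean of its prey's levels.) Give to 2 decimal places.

5.44

Species B: 1 + 1 = 2
Species C: 1 + (0.56×1 + 0.44×2) = 2.44
Species D: 1 + 2.44 = 3.44
Species E: 1 + 3.44 = 4.44
Species F: 1 + 4.44 = 5.44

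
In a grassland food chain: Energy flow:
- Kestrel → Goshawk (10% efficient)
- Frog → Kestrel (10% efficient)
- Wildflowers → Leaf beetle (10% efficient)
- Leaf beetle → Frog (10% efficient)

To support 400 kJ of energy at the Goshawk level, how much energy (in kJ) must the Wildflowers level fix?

Cumulative transfer efficiency: 0.1 × 0.1 × 0.1 × 0.1 = 0.0001
Wildflowers energy = 400 / 0.0001 = 4000000 kJ

4000000 kJ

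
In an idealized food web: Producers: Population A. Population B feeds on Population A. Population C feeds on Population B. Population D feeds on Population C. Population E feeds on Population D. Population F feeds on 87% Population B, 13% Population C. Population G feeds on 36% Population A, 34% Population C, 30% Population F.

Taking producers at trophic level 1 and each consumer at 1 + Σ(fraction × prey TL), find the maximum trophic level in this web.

5

Population B: 1 + 1 = 2
Population C: 1 + 2 = 3
Population D: 1 + 3 = 4
Population E: 1 + 4 = 5
Population F: 1 + (0.87×2 + 0.13×3) = 3.13
Population G: 1 + (0.36×1 + 0.34×3 + 0.3×3.13) = 3.319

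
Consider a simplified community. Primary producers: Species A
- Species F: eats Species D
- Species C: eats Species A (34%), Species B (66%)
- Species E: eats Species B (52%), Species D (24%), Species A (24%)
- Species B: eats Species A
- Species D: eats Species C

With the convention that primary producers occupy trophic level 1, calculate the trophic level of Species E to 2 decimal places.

Species B: 1 + 1 = 2
Species C: 1 + (0.34×1 + 0.66×2) = 2.66
Species D: 1 + 2.66 = 3.66
Species E: 1 + (0.52×2 + 0.24×3.66 + 0.24×1) = 3.1584
Species F: 1 + 3.66 = 4.66

3.16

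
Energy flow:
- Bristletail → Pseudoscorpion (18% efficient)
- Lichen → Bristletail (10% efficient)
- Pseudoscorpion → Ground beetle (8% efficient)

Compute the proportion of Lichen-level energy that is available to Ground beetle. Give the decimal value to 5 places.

Product of link efficiencies: 0.1 × 0.18 × 0.08 = 0.00144

0.00144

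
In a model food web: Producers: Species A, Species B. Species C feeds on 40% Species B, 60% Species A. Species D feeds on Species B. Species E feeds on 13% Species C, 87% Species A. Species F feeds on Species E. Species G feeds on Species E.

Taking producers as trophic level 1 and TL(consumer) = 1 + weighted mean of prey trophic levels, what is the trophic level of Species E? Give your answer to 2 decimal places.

2.13

Species C: 1 + (0.4×1 + 0.6×1) = 2
Species D: 1 + 1 = 2
Species E: 1 + (0.13×2 + 0.87×1) = 2.13
Species F: 1 + 2.13 = 3.13
Species G: 1 + 2.13 = 3.13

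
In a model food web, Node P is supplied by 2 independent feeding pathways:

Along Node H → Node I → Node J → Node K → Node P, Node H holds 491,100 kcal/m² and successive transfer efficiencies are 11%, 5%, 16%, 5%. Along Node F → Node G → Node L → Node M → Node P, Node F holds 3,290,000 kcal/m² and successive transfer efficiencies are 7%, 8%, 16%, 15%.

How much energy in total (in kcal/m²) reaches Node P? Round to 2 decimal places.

Via Node H: 491100 × 0.11 × 0.05 × 0.16 × 0.05 = 21.6084 kcal/m²
Via Node F: 3290000 × 0.07 × 0.08 × 0.16 × 0.15 = 442.176 kcal/m²
Total at Node P: 21.6084 + 442.176 = 463.7844 kcal/m²

463.78 kcal/m²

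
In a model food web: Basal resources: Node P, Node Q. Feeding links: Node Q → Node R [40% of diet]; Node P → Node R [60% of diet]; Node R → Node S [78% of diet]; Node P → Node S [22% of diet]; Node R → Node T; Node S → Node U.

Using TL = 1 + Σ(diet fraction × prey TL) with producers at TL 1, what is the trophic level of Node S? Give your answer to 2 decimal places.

2.78

Node R: 1 + (0.4×1 + 0.6×1) = 2
Node S: 1 + (0.78×2 + 0.22×1) = 2.78
Node T: 1 + 2 = 3
Node U: 1 + 2.78 = 3.78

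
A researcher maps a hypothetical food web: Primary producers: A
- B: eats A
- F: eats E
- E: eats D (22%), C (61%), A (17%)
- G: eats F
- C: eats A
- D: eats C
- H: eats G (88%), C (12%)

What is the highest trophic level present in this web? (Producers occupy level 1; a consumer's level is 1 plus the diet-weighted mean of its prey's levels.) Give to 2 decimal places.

5.68

B: 1 + 1 = 2
C: 1 + 1 = 2
D: 1 + 2 = 3
E: 1 + (0.22×3 + 0.61×2 + 0.17×1) = 3.05
F: 1 + 3.05 = 4.05
G: 1 + 4.05 = 5.05
H: 1 + (0.88×5.05 + 0.12×2) = 5.684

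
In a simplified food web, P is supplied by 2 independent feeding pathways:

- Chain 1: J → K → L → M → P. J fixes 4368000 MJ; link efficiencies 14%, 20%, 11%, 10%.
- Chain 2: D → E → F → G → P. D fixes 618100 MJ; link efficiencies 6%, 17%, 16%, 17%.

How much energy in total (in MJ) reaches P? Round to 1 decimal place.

1516.8 MJ

Chain 1: 4368000 × 0.14 × 0.2 × 0.11 × 0.1 = 1345.344 MJ
Chain 2: 618100 × 0.06 × 0.17 × 0.16 × 0.17 = 171.485664 MJ
Total at P: 1345.344 + 171.485664 = 1516.829664 MJ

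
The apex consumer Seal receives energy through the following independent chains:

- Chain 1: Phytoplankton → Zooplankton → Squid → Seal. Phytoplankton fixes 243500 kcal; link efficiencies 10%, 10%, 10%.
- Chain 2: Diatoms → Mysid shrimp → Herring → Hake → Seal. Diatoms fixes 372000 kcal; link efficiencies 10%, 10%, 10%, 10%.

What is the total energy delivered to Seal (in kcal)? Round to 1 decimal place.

280.7 kcal

Chain 1: 243500 × 0.1 × 0.1 × 0.1 = 243.5 kcal
Chain 2: 372000 × 0.1 × 0.1 × 0.1 × 0.1 = 37.2 kcal
Total at Seal: 243.5 + 37.2 = 280.7 kcal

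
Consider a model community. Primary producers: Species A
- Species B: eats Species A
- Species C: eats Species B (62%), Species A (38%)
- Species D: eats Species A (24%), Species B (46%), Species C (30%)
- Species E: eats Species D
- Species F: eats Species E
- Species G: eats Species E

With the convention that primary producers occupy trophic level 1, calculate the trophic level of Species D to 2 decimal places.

2.95

Species B: 1 + 1 = 2
Species C: 1 + (0.62×2 + 0.38×1) = 2.62
Species D: 1 + (0.24×1 + 0.46×2 + 0.3×2.62) = 2.946
Species E: 1 + 2.946 = 3.946
Species F: 1 + 3.946 = 4.946
Species G: 1 + 3.946 = 4.946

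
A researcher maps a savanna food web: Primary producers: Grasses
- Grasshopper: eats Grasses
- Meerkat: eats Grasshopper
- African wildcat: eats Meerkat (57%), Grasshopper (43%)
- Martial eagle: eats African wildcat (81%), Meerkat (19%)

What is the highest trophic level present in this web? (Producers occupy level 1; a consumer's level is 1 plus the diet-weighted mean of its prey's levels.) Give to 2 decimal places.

4.46

Grasshopper: 1 + 1 = 2
Meerkat: 1 + 2 = 3
African wildcat: 1 + (0.57×3 + 0.43×2) = 3.57
Martial eagle: 1 + (0.81×3.57 + 0.19×3) = 4.4617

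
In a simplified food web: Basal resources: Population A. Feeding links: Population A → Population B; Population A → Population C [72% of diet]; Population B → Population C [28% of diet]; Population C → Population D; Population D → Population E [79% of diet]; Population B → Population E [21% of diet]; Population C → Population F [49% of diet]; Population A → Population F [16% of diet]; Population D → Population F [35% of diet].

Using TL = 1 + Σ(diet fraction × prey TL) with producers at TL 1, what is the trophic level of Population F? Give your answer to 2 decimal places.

Population B: 1 + 1 = 2
Population C: 1 + (0.72×1 + 0.28×2) = 2.28
Population D: 1 + 2.28 = 3.28
Population E: 1 + (0.79×3.28 + 0.21×2) = 4.0112
Population F: 1 + (0.49×2.28 + 0.16×1 + 0.35×3.28) = 3.4252

3.43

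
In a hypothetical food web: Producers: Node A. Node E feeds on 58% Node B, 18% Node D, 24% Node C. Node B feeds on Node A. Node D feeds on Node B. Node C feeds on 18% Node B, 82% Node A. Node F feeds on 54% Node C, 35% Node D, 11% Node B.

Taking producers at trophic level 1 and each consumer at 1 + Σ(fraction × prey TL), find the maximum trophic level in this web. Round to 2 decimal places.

Node B: 1 + 1 = 2
Node C: 1 + (0.18×2 + 0.82×1) = 2.18
Node D: 1 + 2 = 3
Node E: 1 + (0.58×2 + 0.18×3 + 0.24×2.18) = 3.2232
Node F: 1 + (0.54×2.18 + 0.35×3 + 0.11×2) = 3.4472

3.45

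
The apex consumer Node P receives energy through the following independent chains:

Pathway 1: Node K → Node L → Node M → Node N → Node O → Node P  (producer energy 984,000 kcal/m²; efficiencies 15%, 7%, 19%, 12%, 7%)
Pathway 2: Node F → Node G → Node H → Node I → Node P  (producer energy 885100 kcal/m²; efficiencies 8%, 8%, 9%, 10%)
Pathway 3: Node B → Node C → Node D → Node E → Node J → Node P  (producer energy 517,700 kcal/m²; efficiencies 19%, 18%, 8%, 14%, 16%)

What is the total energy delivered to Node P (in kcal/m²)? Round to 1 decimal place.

99.2 kcal/m²

Pathway 1: 984000 × 0.15 × 0.07 × 0.19 × 0.12 × 0.07 = 16.489872 kcal/m²
Pathway 2: 885100 × 0.08 × 0.08 × 0.09 × 0.1 = 50.98176 kcal/m²
Pathway 3: 517700 × 0.19 × 0.18 × 0.08 × 0.14 × 0.16 = 31.72796928 kcal/m²
Total at Node P: 16.489872 + 50.98176 + 31.72796928 = 99.19960128 kcal/m²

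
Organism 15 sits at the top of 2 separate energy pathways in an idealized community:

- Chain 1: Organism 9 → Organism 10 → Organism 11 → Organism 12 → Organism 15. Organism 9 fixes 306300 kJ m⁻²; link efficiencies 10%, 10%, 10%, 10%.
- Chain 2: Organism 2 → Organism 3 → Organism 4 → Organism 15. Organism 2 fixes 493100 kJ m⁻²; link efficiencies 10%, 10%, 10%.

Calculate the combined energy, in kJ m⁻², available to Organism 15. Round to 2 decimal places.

523.73 kJ m⁻²

Chain 1: 306300 × 0.1 × 0.1 × 0.1 × 0.1 = 30.63 kJ m⁻²
Chain 2: 493100 × 0.1 × 0.1 × 0.1 = 493.1 kJ m⁻²
Total at Organism 15: 30.63 + 493.1 = 523.73 kJ m⁻²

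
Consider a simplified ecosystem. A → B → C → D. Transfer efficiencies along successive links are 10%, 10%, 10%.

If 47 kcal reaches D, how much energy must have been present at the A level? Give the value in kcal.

Cumulative transfer efficiency: 0.1 × 0.1 × 0.1 = 0.001
A energy = 47 / 0.001 = 47000 kcal

47000 kcal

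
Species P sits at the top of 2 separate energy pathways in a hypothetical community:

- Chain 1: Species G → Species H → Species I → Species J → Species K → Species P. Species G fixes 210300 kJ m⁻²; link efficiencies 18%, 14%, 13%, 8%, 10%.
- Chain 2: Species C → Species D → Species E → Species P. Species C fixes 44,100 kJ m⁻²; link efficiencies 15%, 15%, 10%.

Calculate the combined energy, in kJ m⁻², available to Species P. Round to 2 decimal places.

Chain 1: 210300 × 0.18 × 0.14 × 0.13 × 0.08 × 0.1 = 5.5115424 kJ m⁻²
Chain 2: 44100 × 0.15 × 0.15 × 0.1 = 99.225 kJ m⁻²
Total at Species P: 5.5115424 + 99.225 = 104.7365424 kJ m⁻²

104.74 kJ m⁻²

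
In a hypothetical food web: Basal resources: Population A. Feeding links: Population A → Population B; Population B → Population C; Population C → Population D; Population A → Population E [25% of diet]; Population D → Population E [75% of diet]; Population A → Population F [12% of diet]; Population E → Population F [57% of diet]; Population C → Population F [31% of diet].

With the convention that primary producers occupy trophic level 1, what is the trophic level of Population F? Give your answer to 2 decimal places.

4.47

Population B: 1 + 1 = 2
Population C: 1 + 2 = 3
Population D: 1 + 3 = 4
Population E: 1 + (0.25×1 + 0.75×4) = 4.25
Population F: 1 + (0.12×1 + 0.57×4.25 + 0.31×3) = 4.4725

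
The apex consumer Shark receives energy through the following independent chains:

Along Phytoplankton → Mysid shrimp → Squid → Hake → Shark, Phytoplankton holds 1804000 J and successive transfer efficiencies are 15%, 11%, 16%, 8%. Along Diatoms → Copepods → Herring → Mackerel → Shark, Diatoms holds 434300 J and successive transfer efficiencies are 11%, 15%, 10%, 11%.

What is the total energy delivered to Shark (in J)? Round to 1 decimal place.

Via Phytoplankton: 1804000 × 0.15 × 0.11 × 0.16 × 0.08 = 381.0048 J
Via Diatoms: 434300 × 0.11 × 0.15 × 0.1 × 0.11 = 78.82545 J
Total at Shark: 381.0048 + 78.82545 = 459.83025 J

459.8 J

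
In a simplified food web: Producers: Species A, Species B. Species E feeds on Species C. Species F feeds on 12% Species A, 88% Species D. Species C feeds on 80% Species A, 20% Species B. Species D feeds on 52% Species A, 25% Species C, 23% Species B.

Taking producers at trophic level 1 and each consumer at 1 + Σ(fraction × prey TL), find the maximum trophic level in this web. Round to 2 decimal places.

3.10

Species C: 1 + (0.8×1 + 0.2×1) = 2
Species D: 1 + (0.52×1 + 0.25×2 + 0.23×1) = 2.25
Species E: 1 + 2 = 3
Species F: 1 + (0.12×1 + 0.88×2.25) = 3.1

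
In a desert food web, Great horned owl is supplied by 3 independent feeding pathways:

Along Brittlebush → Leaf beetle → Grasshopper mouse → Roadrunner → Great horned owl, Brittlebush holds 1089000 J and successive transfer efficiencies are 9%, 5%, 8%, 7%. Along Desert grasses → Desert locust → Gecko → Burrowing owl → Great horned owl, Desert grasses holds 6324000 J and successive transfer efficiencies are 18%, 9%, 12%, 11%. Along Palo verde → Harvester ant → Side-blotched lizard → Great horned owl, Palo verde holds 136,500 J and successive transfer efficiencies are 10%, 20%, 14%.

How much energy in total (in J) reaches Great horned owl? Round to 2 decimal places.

Via Brittlebush: 1089000 × 0.09 × 0.05 × 0.08 × 0.07 = 27.4428 J
Via Desert grasses: 6324000 × 0.18 × 0.09 × 0.12 × 0.11 = 1352.32416 J
Via Palo verde: 136500 × 0.1 × 0.2 × 0.14 = 382.2 J
Total at Great horned owl: 27.4428 + 1352.32416 + 382.2 = 1761.96696 J

1761.97 J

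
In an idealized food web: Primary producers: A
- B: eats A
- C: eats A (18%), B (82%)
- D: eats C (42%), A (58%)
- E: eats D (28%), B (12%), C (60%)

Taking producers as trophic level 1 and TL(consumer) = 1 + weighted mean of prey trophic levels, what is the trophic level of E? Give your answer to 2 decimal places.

3.71

B: 1 + 1 = 2
C: 1 + (0.18×1 + 0.82×2) = 2.82
D: 1 + (0.42×2.82 + 0.58×1) = 2.7644
E: 1 + (0.28×2.7644 + 0.12×2 + 0.6×2.82) = 3.706032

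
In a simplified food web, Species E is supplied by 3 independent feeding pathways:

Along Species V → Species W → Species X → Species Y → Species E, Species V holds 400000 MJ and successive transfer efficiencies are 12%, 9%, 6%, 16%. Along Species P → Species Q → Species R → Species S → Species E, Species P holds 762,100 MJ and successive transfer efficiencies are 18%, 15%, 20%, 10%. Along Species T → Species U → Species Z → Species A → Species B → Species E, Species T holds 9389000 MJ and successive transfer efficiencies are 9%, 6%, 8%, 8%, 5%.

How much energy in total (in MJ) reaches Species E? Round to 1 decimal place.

469.2 MJ

Via Species V: 400000 × 0.12 × 0.09 × 0.06 × 0.16 = 41.472 MJ
Via Species P: 762100 × 0.18 × 0.15 × 0.2 × 0.1 = 411.534 MJ
Via Species T: 9389000 × 0.09 × 0.06 × 0.08 × 0.08 × 0.05 = 16.224192 MJ
Total at Species E: 41.472 + 411.534 + 16.224192 = 469.230192 MJ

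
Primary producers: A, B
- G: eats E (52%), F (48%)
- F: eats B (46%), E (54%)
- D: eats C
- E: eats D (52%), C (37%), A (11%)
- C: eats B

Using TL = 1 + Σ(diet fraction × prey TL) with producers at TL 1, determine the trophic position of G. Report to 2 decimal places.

C: 1 + 1 = 2
D: 1 + 2 = 3
E: 1 + (0.52×3 + 0.37×2 + 0.11×1) = 3.41
F: 1 + (0.46×1 + 0.54×3.41) = 3.3014
G: 1 + (0.52×3.41 + 0.48×3.3014) = 4.357872

4.36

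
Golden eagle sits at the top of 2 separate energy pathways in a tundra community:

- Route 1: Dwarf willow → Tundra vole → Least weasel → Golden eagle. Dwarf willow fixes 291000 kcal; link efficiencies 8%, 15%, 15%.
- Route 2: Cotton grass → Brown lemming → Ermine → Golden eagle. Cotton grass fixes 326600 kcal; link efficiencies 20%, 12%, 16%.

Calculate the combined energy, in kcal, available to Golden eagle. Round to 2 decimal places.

1777.94 kcal

Route 1: 291000 × 0.08 × 0.15 × 0.15 = 523.8 kcal
Route 2: 326600 × 0.2 × 0.12 × 0.16 = 1254.144 kcal
Total at Golden eagle: 523.8 + 1254.144 = 1777.944 kcal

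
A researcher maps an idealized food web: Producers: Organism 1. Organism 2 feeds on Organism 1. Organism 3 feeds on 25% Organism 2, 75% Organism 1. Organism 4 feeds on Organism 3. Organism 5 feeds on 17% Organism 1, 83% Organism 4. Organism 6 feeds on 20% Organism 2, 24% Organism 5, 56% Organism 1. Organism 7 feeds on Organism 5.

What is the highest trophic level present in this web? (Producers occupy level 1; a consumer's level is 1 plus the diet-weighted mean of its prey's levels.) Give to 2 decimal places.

Organism 2: 1 + 1 = 2
Organism 3: 1 + (0.25×2 + 0.75×1) = 2.25
Organism 4: 1 + 2.25 = 3.25
Organism 5: 1 + (0.17×1 + 0.83×3.25) = 3.8675
Organism 6: 1 + (0.2×2 + 0.24×3.8675 + 0.56×1) = 2.8882
Organism 7: 1 + 3.8675 = 4.8675

4.87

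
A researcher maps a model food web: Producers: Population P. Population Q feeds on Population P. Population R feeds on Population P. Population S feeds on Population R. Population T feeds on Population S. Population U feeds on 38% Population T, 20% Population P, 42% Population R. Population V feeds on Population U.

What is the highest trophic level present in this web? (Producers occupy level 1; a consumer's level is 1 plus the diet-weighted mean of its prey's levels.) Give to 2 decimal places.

Population Q: 1 + 1 = 2
Population R: 1 + 1 = 2
Population S: 1 + 2 = 3
Population T: 1 + 3 = 4
Population U: 1 + (0.38×4 + 0.2×1 + 0.42×2) = 3.56
Population V: 1 + 3.56 = 4.56

4.56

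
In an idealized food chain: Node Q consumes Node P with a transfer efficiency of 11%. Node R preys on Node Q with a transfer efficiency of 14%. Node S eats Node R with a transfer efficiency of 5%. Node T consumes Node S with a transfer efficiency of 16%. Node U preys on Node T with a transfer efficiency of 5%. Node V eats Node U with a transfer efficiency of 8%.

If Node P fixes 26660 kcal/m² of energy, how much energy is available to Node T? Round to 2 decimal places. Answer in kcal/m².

Node Q: 26660 × 0.11 = 2932.6 kcal/m²
Node R: 2932.6 × 0.14 = 410.564 kcal/m²
Node S: 410.564 × 0.05 = 20.5282 kcal/m²
Node T: 20.5282 × 0.16 = 3.284512 kcal/m²

3.28 kcal/m²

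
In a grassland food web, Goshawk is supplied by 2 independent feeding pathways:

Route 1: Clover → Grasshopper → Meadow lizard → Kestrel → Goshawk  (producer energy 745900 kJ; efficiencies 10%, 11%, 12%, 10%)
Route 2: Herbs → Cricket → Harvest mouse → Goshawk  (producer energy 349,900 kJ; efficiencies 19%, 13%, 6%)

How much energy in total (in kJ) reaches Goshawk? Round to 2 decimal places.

617.01 kJ

Route 1: 745900 × 0.1 × 0.11 × 0.12 × 0.1 = 98.4588 kJ
Route 2: 349900 × 0.19 × 0.13 × 0.06 = 518.5518 kJ
Total at Goshawk: 98.4588 + 518.5518 = 617.0106 kJ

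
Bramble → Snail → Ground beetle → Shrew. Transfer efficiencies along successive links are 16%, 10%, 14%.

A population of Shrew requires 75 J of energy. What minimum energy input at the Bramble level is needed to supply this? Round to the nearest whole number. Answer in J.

Cumulative transfer efficiency: 0.16 × 0.1 × 0.14 = 0.00224
Bramble energy = 75 / 0.00224 = 33482 J

33482 J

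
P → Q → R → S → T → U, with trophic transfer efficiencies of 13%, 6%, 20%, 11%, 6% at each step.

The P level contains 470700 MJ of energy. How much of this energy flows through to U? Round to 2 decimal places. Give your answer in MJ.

4.85 MJ

Q: 470700 × 0.13 = 61191 MJ
R: 61191 × 0.06 = 3671.46 MJ
S: 3671.46 × 0.2 = 734.292 MJ
T: 734.292 × 0.11 = 80.77212 MJ
U: 80.77212 × 0.06 = 4.8463272 MJ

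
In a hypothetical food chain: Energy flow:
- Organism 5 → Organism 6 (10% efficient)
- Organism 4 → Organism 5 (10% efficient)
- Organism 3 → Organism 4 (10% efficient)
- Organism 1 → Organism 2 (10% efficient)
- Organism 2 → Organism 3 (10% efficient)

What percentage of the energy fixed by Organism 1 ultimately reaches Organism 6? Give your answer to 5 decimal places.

Product of link efficiencies: 0.1 × 0.1 × 0.1 × 0.1 × 0.1 = 0.00001
As a percentage: 0.00001 × 100 = 0.00100%

0.00100%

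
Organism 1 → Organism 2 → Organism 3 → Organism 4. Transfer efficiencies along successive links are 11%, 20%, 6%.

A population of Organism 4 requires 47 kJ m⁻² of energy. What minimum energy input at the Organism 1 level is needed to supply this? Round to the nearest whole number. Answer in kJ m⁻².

Cumulative transfer efficiency: 0.11 × 0.2 × 0.06 = 0.00132
Organism 1 energy = 47 / 0.00132 = 35606 kJ m⁻²

35606 kJ m⁻²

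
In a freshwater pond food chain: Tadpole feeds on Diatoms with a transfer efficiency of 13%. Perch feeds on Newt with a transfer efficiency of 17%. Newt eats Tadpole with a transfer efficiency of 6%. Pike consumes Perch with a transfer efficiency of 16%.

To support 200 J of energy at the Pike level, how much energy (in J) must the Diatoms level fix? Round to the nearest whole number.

Cumulative transfer efficiency: 0.13 × 0.06 × 0.17 × 0.16 = 0.00021216
Diatoms energy = 200 / 0.00021216 = 942685 J

942685 J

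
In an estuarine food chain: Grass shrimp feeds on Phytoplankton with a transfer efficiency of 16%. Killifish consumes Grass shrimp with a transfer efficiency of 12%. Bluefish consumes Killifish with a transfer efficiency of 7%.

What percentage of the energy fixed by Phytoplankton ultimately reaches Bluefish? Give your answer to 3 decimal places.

0.134%

Product of link efficiencies: 0.16 × 0.12 × 0.07 = 0.001344
As a percentage: 0.001344 × 100 = 0.134%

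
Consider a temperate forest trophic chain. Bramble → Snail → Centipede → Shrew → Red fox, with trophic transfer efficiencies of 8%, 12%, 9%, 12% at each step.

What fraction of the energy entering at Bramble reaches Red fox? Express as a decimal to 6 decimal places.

Product of link efficiencies: 0.08 × 0.12 × 0.09 × 0.12 = 0.00010368

0.000104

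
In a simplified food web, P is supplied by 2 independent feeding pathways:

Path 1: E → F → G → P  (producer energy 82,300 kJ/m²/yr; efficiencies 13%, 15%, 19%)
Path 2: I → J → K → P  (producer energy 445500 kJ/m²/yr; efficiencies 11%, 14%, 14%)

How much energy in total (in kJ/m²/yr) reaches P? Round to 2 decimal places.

1265.42 kJ/m²/yr

Path 1: 82300 × 0.13 × 0.15 × 0.19 = 304.9215 kJ/m²/yr
Path 2: 445500 × 0.11 × 0.14 × 0.14 = 960.498 kJ/m²/yr
Total at P: 304.9215 + 960.498 = 1265.4195 kJ/m²/yr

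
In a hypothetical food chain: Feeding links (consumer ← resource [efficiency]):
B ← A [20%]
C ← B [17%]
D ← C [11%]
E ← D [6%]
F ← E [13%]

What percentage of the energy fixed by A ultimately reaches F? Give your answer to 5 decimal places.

0.00292%

Product of link efficiencies: 0.2 × 0.17 × 0.11 × 0.06 × 0.13 = 0.000029172
As a percentage: 0.000029172 × 100 = 0.00292%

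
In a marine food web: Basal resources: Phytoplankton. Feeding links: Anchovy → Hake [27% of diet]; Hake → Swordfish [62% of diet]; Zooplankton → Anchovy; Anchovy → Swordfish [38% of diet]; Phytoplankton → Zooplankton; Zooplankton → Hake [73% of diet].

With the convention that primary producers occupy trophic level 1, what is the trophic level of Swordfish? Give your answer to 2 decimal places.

Zooplankton: 1 + 1 = 2
Anchovy: 1 + 2 = 3
Hake: 1 + (0.27×3 + 0.73×2) = 3.27
Swordfish: 1 + (0.62×3.27 + 0.38×3) = 4.1674

4.17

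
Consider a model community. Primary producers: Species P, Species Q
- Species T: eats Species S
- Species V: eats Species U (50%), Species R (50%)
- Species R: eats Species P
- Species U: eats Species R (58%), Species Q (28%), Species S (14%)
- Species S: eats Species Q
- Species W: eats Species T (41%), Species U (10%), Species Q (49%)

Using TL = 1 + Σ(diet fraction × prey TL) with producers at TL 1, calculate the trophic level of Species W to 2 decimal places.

2.99

Species R: 1 + 1 = 2
Species S: 1 + 1 = 2
Species T: 1 + 2 = 3
Species U: 1 + (0.58×2 + 0.28×1 + 0.14×2) = 2.72
Species V: 1 + (0.5×2.72 + 0.5×2) = 3.36
Species W: 1 + (0.41×3 + 0.1×2.72 + 0.49×1) = 2.992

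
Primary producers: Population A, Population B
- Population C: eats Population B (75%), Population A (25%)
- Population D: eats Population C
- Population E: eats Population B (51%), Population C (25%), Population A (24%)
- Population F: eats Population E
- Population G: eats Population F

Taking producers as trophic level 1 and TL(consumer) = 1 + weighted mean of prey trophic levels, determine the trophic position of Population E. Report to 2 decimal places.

2.25

Population C: 1 + (0.75×1 + 0.25×1) = 2
Population D: 1 + 2 = 3
Population E: 1 + (0.51×1 + 0.25×2 + 0.24×1) = 2.25
Population F: 1 + 2.25 = 3.25
Population G: 1 + 3.25 = 4.25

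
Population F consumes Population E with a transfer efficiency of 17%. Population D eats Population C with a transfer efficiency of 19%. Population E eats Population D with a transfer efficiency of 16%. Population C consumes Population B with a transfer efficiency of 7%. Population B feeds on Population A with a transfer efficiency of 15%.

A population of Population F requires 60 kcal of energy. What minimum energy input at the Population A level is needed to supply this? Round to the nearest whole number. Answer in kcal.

Cumulative transfer efficiency: 0.15 × 0.07 × 0.19 × 0.16 × 0.17 = 0.000054264
Population A energy = 60 / 0.000054264 = 1105705 kcal

1105705 kcal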